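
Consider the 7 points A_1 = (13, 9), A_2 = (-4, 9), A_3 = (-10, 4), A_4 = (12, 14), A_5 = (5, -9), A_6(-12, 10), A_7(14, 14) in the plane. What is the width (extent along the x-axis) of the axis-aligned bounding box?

26

max x = 14, min x = -12, so width = 26.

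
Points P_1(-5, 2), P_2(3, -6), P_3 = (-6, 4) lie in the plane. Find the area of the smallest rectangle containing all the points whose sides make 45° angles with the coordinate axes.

9.5

In coordinates u = x + y, v = x − y the rectangle is axis-aligned; the map (x,y)→(u,v) scales areas by 2.
u-values: -3, -3, -2; range = -2 − (-3) = 1.
v-values: -7, 9, -10; range = 9 − (-10) = 19.
Area = (1 × 19) / 2 = 9.5.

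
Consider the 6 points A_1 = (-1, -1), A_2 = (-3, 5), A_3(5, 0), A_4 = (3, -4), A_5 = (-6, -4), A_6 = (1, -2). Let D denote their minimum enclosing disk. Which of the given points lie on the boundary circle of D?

By Welzl's lemma the MEC is supported by two points (diametrically opposite) or three points (on a circumcircle).
The minimum enclosing circle is determined by three boundary points: A_2, A_3, A_5.
Their circumcentre is (-57/58, -39/58) with r² = 60965/1682.
The farthest remaining point A_4 is at distance² 45305/1682 ≤ 60965/1682.
The points at distance exactly r from the centre are A_2, A_3, A_5 — 3 points.

A_2, A_3, A_5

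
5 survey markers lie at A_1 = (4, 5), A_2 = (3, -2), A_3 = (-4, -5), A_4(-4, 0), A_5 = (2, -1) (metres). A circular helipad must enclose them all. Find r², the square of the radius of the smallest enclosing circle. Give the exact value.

By Welzl's lemma the MEC is supported by two points (diametrically opposite) or three points (on a circumcircle).
The farthest pair is A_1–A_3 with squared distance 164. The circle on this segment as diameter has centre (0, 0) and r² = 164/4 = 41.
Check A_2: distance² to centre = 13 ≤ 41, so it lies inside.
All remaining points lie in this disk, and no smaller disk contains both endpoints, so this is the minimum enclosing circle.

41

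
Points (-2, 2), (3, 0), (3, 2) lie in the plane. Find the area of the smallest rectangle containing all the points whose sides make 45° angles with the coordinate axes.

17.5

In coordinates u = x + y, v = x − y the rectangle is axis-aligned; the map (x,y)→(u,v) scales areas by 2.
u-values: 0, 3, 5; range = 5 − 0 = 5.
v-values: -4, 3, 1; range = 3 − (-4) = 7.
Area = (5 × 7) / 2 = 17.5.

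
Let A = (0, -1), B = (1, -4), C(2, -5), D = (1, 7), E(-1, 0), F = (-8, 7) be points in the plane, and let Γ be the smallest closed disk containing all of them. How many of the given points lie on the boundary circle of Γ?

2

By Welzl's lemma the MEC is supported by two points (diametrically opposite) or three points (on a circumcircle).
The farthest pair is C–F with squared distance 244. The circle on this segment as diameter has centre (-3, 1) and r² = 244/4 = 61.
Check A: distance² to centre = 13 ≤ 61, so it lies inside.
All remaining points lie in this disk, and no smaller disk contains both endpoints, so this is the minimum enclosing circle.
The points at distance exactly r from the centre are C, F — 2 points.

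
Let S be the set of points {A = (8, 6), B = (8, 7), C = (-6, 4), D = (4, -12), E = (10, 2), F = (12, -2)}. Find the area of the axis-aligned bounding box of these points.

x ranges over [-6, 12], width 18.
y ranges over [-12, 7], height 19.
Area = 18 × 19 = 342.

342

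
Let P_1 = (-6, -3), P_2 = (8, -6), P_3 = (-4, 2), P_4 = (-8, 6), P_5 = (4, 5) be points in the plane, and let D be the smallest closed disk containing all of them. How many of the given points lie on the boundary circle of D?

A smallest enclosing disk is always determined by at most three of the input points on its boundary.
The farthest pair is P_2–P_4 with squared distance 400. The circle on this segment as diameter has centre (0, 0) and r² = 400/4 = 100.
Check P_1: distance² to centre = 45 ≤ 100, so it lies inside.
All remaining points lie in this disk, and no smaller disk contains both endpoints, so this is the minimum enclosing circle.
The points at distance exactly r from the centre are P_2, P_4 — 2 points.

2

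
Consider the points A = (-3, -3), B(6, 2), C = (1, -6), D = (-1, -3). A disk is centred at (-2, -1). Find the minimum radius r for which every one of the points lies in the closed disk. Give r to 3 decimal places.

The required radius is the distance from (-2, -1) to the farthest point.
Squared distances: 5, 73, 34, 5.
Maximum is 73, attained at B.
r = √73 ≈ 8.544.

8.544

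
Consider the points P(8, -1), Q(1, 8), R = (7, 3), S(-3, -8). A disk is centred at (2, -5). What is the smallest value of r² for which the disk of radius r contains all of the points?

170

The required radius is the distance from (2, -5) to the farthest point.
Squared distances: 52, 170, 89, 34.
Maximum is 170, attained at Q.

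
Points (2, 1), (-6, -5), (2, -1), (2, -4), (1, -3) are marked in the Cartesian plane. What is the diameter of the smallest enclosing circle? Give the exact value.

A smallest enclosing disk is always determined by at most three of the input points on its boundary.
The farthest pair is (2, 1)–(-6, -5) with squared distance 100. The circle on this segment as diameter has centre (-2, -2) and r² = 100/4 = 25.
Check (2, -1): distance² to centre = 17 ≤ 25, so it lies inside.
All remaining points lie in this disk, and no smaller disk contains both endpoints, so this is the minimum enclosing circle.
Diameter = 2r = 2√25 = 10.

10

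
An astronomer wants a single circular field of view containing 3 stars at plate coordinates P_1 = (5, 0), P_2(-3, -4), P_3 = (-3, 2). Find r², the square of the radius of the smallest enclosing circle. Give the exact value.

21.25

Side lengths²: P_1P_2² = 80, P_1P_3² = 68, P_2P_3² = 36.
Since P_1P_2² = 80 < 68 + 36 = 104, the triangle is acute, so the smallest enclosing circle is the circumcircle.
Circumcentre = (0.5, -1), r² = 21.25.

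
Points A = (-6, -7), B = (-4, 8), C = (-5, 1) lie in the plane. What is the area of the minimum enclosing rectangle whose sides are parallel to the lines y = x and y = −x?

110.5

In coordinates u = x + y, v = x − y the rectangle is axis-aligned; the map (x,y)→(u,v) scales areas by 2.
u-values: -13, 4, -4; range = 4 − (-13) = 17.
v-values: 1, -12, -6; range = 1 − (-12) = 13.
Area = (17 × 13) / 2 = 110.5.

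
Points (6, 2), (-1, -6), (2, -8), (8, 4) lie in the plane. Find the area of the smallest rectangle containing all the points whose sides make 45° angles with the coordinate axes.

In coordinates u = x + y, v = x − y the rectangle is axis-aligned; the map (x,y)→(u,v) scales areas by 2.
u-values: 8, -7, -6, 12; range = 12 − (-7) = 19.
v-values: 4, 5, 10, 4; range = 10 − 4 = 6.
Area = (19 × 6) / 2 = 57.

57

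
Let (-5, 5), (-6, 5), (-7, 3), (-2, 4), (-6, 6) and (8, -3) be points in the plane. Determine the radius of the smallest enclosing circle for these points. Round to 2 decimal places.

8.32

By Welzl's lemma the MEC is supported by two points (diametrically opposite) or three points (on a circumcircle).
The farthest pair is (-6, 6)–(8, -3) with squared distance 277. The circle on this segment as diameter has centre (1, 1.5) and r² = 277/4 = 69.25.
Check (-5, 5): distance² to centre = 48.25 ≤ 69.25, so it lies inside.
All remaining points lie in this disk, and no smaller disk contains both endpoints, so this is the minimum enclosing circle.
r = √(69.25) ≈ 8.32.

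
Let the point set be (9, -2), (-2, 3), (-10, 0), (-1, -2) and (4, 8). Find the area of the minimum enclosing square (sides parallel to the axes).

361

The bounding box has width 19 and height 10.
An axis-aligned square enclosing the set must have side ≥ max(width, height).
So the minimum side is max(19, 10) = 19.
Area = 19² = 361.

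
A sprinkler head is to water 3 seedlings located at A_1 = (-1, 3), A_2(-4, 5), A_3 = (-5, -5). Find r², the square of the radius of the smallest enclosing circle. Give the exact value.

25.25

Side lengths²: A_1A_2² = 13, A_1A_3² = 80, A_2A_3² = 101.
Since A_2A_3² = 101 ≥ 80 + 13 = 93, the angle opposite A_2A_3 is not acute, so the smallest enclosing circle has A_2A_3 as diameter.
Centre = midpoint of A_2A_3 = (-4.5, 0), r² = 101/4 = 25.25.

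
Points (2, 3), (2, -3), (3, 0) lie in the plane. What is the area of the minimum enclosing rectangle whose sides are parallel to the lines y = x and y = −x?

In coordinates u = x + y, v = x − y the rectangle is axis-aligned; the map (x,y)→(u,v) scales areas by 2.
u-values: 5, -1, 3; range = 5 − (-1) = 6.
v-values: -1, 5, 3; range = 5 − (-1) = 6.
Area = (6 × 6) / 2 = 18.

18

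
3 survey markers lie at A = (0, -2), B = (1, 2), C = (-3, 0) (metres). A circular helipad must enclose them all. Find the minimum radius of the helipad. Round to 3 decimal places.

Side lengths²: AB² = 17, AC² = 13, BC² = 20.
Since BC² = 20 < 17 + 13 = 30, the triangle is acute, so the smallest enclosing circle is the circumcircle.
Circumcentre = (-9/14, 2/7), r² = 1105/196.
r = √(1105/196) ≈ 2.374.

2.374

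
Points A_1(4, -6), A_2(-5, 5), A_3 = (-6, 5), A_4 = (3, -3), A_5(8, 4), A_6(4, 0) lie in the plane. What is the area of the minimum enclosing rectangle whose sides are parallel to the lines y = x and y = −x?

147

In coordinates u = x + y, v = x − y the rectangle is axis-aligned; the map (x,y)→(u,v) scales areas by 2.
u-values: -2, 0, -1, 0, 12, 4; range = 12 − (-2) = 14.
v-values: 10, -10, -11, 6, 4, 4; range = 10 − (-11) = 21.
Area = (14 × 21) / 2 = 147.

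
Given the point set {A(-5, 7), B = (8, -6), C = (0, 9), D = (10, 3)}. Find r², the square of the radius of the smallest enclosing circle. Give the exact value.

The minimum enclosing circle of a finite set is fixed by two of the points (as a diameter) or three (as a circumcircle).
The farthest pair is A–B with squared distance 338. The circle on this segment as diameter has centre (1.5, 0.5) and r² = 338/4 = 84.5.
Check C: distance² to centre = 74.5 ≤ 84.5, so it lies inside.
All remaining points lie in this disk, and no smaller disk contains both endpoints, so this is the minimum enclosing circle.

84.5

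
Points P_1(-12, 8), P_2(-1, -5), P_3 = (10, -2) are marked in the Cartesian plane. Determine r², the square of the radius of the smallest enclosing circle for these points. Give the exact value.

146

Side lengths²: P_1P_2² = 290, P_1P_3² = 584, P_2P_3² = 130.
Since P_1P_3² = 584 ≥ 290 + 130 = 420, the angle opposite P_1P_3 is not acute, so the smallest enclosing circle has P_1P_3 as diameter.
Centre = midpoint of P_1P_3 = (-1, 3), r² = 584/4 = 146.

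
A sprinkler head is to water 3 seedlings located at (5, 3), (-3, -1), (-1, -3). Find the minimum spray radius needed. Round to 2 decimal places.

4.47

Call the three points A, B, C in the order given.
Side lengths²: AB² = 80, AC² = 72, BC² = 8.
Since AB² = 80 ≥ 72 + 8 = 80, the angle opposite AB is not acute, so the smallest enclosing circle has AB as diameter.
Centre = midpoint of AB = (1, 1), r² = 80/4 = 20.
r = √20 ≈ 4.47.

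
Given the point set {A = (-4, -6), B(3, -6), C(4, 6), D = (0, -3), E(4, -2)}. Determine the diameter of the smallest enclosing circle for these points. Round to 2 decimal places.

14.42

A smallest enclosing disk is always determined by at most three of the input points on its boundary.
The farthest pair is A–C with squared distance 208. The circle on this segment as diameter has centre (0, 0) and r² = 208/4 = 52.
Check B: distance² to centre = 45 ≤ 52, so it lies inside.
All remaining points lie in this disk, and no smaller disk contains both endpoints, so this is the minimum enclosing circle.
Diameter = 2r = 2√52 ≈ 14.42.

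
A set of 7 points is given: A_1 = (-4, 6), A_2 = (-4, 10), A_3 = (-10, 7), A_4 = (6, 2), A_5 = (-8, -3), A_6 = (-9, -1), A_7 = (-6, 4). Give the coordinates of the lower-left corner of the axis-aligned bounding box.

x-range [-10, 6], y-range [-3, 10].
The lower-left corner is (-10, -3).

(-10, -3)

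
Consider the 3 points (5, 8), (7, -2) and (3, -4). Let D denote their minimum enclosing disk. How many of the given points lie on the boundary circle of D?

Call the three points A, B, C in the order given.
Side lengths²: AB² = 104, AC² = 148, BC² = 20.
Since AC² = 148 ≥ 104 + 20 = 124, the angle opposite AC is not acute, so the smallest enclosing circle has AC as diameter.
Centre = midpoint of AC = (4, 2), r² = 148/4 = 37.
The points at distance exactly r from the centre are (5, 8), (3, -4) — 2 points.

2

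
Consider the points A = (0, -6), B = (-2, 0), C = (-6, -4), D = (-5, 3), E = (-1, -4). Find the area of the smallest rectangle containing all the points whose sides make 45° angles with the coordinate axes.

In coordinates u = x + y, v = x − y the rectangle is axis-aligned; the map (x,y)→(u,v) scales areas by 2.
u-values: -6, -2, -10, -2, -5; range = -2 − (-10) = 8.
v-values: 6, -2, -2, -8, 3; range = 6 − (-8) = 14.
Area = (8 × 14) / 2 = 56.

56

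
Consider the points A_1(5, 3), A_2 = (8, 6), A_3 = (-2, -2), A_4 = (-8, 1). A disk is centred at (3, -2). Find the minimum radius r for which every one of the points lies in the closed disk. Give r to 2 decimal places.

The required radius is the distance from (3, -2) to the farthest point.
Squared distances: 29, 89, 25, 130.
Maximum is 130, attained at A_4.
r = √130 ≈ 11.40.

11.40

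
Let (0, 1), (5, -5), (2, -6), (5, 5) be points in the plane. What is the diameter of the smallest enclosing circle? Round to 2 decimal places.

11.40

The minimum enclosing circle of a finite set is fixed by two of the points (as a diameter) or three (as a circumcircle).
The farthest pair is (2, -6)–(5, 5) with squared distance 130. The circle on this segment as diameter has centre (3.5, -0.5) and r² = 130/4 = 32.5.
Check (0, 1): distance² to centre = 14.5 ≤ 32.5, so it lies inside.
All remaining points lie in this disk, and no smaller disk contains both endpoints, so this is the minimum enclosing circle.
Diameter = 2r = 2√(32.5) ≈ 11.40.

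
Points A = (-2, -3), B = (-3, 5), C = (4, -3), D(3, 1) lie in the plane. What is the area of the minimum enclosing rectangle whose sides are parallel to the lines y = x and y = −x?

67.5

In coordinates u = x + y, v = x − y the rectangle is axis-aligned; the map (x,y)→(u,v) scales areas by 2.
u-values: -5, 2, 1, 4; range = 4 − (-5) = 9.
v-values: 1, -8, 7, 2; range = 7 − (-8) = 15.
Area = (9 × 15) / 2 = 67.5.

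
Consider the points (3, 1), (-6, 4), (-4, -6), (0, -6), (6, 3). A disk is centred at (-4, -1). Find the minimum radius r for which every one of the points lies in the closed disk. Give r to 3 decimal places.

10.770

The required radius is the distance from (-4, -1) to the farthest point.
Squared distances: 53, 29, 25, 41, 116.
Maximum is 116, attained at (6, 3).
r = √116 ≈ 10.770.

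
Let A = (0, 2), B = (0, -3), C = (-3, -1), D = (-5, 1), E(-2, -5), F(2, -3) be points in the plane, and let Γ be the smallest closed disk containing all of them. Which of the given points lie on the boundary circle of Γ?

By Welzl's lemma the MEC is supported by two points (diametrically opposite) or three points (on a circumcircle).
The farthest pair is D–F with squared distance 65. The circle on this segment as diameter has centre (-1.5, -1) and r² = 65/4 = 16.25.
Check A: distance² to centre = 11.25 ≤ 16.25, so it lies inside.
All remaining points lie in this disk, and no smaller disk contains both endpoints, so this is the minimum enclosing circle.
The points at distance exactly r from the centre are D, E, F — 3 points.

D, E, F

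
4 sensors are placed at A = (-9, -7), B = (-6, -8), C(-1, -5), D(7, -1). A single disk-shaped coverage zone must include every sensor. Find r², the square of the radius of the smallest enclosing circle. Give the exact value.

By Welzl's lemma the MEC is supported by two points (diametrically opposite) or three points (on a circumcircle).
The farthest pair is A–D with squared distance 292. The circle on this segment as diameter has centre (-1, -4) and r² = 292/4 = 73.
Check B: distance² to centre = 41 ≤ 73, so it lies inside.
All remaining points lie in this disk, and no smaller disk contains both endpoints, so this is the minimum enclosing circle.

73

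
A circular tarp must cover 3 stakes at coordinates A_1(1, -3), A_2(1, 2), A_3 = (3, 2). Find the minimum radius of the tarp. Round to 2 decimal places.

2.69

Side lengths²: A_1A_2² = 25, A_1A_3² = 29, A_2A_3² = 4.
Since A_1A_3² = 29 ≥ 25 + 4 = 29, the angle opposite A_1A_3 is not acute, so the smallest enclosing circle has A_1A_3 as diameter.
Centre = midpoint of A_1A_3 = (2, -0.5), r² = 29/4 = 7.25.
r = √(7.25) ≈ 2.69.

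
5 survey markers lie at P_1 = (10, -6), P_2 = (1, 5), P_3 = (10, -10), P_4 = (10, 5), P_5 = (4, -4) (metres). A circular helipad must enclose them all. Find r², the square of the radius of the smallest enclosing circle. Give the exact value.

76.5

The minimum enclosing circle of a finite set is fixed by two of the points (as a diameter) or three (as a circumcircle).
The farthest pair is P_2–P_3 with squared distance 306. The circle on this segment as diameter has centre (5.5, -2.5) and r² = 306/4 = 76.5.
Check P_1: distance² to centre = 32.5 ≤ 76.5, so it lies inside.
All remaining points lie in this disk, and no smaller disk contains both endpoints, so this is the minimum enclosing circle.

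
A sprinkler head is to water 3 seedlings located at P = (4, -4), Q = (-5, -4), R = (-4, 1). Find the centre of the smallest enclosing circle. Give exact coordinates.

(-0.5, -2.3)

Side lengths²: PQ² = 81, PR² = 89, QR² = 26.
Since PR² = 89 < 81 + 26 = 107, the triangle is acute, so the smallest enclosing circle is the circumcircle.
Circumcentre = (-0.5, -2.3), r² = 23.14.
Centre = (-0.5, -2.3).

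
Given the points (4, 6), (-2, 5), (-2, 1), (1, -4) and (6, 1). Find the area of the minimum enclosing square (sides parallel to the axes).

The bounding box has width 8 and height 10.
An axis-aligned square enclosing the set must have side ≥ max(width, height).
So the minimum side is max(8, 10) = 10.
Area = 10² = 100.

100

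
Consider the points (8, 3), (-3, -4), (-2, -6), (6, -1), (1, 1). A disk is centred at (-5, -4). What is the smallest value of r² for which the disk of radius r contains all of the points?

The required radius is the distance from (-5, -4) to the farthest point.
Squared distances: 218, 4, 13, 130, 61.
Maximum is 218, attained at (8, 3).

218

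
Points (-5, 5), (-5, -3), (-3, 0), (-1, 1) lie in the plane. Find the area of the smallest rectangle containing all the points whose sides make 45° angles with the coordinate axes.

In coordinates u = x + y, v = x − y the rectangle is axis-aligned; the map (x,y)→(u,v) scales areas by 2.
u-values: 0, -8, -3, 0; range = 0 − (-8) = 8.
v-values: -10, -2, -3, -2; range = -2 − (-10) = 8.
Area = (8 × 8) / 2 = 32.

32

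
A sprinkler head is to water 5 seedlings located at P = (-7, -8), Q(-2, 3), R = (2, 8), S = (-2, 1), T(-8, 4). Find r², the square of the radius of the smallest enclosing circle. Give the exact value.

The minimum enclosing circle of a finite set is fixed by two of the points (as a diameter) or three (as a circumcircle).
The farthest pair is P–R with squared distance 337. The circle on this segment as diameter has centre (-2.5, 0) and r² = 337/4 = 84.25.
Check Q: distance² to centre = 9.25 ≤ 84.25, so it lies inside.
All remaining points lie in this disk, and no smaller disk contains both endpoints, so this is the minimum enclosing circle.

84.25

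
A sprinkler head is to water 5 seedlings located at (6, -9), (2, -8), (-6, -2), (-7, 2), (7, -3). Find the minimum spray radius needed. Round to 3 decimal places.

A smallest enclosing disk is always determined by at most three of the input points on its boundary.
The farthest pair is (6, -9)–(-7, 2) with squared distance 290. The circle on this segment as diameter has centre (-0.5, -3.5) and r² = 290/4 = 72.5.
Check (2, -8): distance² to centre = 26.5 ≤ 72.5, so it lies inside.
All remaining points lie in this disk, and no smaller disk contains both endpoints, so this is the minimum enclosing circle.
r = √(72.5) ≈ 8.515.

8.515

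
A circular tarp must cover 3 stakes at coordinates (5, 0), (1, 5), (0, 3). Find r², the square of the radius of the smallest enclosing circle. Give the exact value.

Call the three points A, B, C in the order given.
Side lengths²: AB² = 41, AC² = 34, BC² = 5.
Since AB² = 41 ≥ 34 + 5 = 39, the angle opposite AB is not acute, so the smallest enclosing circle has AB as diameter.
Centre = midpoint of AB = (3, 2.5), r² = 41/4 = 10.25.

10.25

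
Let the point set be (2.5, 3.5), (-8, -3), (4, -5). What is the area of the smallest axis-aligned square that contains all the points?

The bounding box has width 12 and height 8.5.
An axis-aligned square enclosing the set must have side ≥ max(width, height).
So the minimum side is max(12, 8.5) = 12.
Area = 12² = 144.

144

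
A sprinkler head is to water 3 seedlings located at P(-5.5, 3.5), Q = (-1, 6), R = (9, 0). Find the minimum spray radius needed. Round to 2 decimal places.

Side lengths²: PQ² = 26.5, PR² = 222.5, QR² = 136.
Since PR² = 222.5 ≥ 136 + 26.5 = 162.5, the angle opposite PR is not acute, so the smallest enclosing circle has PR as diameter.
Centre = midpoint of PR = (1.75, 1.75), r² = 222.5/4 = 55.625.
r = √(55.625) ≈ 7.46.

7.46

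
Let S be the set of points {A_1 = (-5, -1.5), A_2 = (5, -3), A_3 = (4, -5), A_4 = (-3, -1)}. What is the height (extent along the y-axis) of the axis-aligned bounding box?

max y = -1, min y = -5, so height = 4.

4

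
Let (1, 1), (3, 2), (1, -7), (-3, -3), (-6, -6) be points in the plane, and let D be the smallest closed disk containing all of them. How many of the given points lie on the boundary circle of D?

2

By Welzl's lemma the MEC is supported by two points (diametrically opposite) or three points (on a circumcircle).
The farthest pair is (3, 2)–(-6, -6) with squared distance 145. The circle on this segment as diameter has centre (-1.5, -2) and r² = 145/4 = 36.25.
Check (1, 1): distance² to centre = 15.25 ≤ 36.25, so it lies inside.
All remaining points lie in this disk, and no smaller disk contains both endpoints, so this is the minimum enclosing circle.
The points at distance exactly r from the centre are (3, 2), (-6, -6) — 2 points.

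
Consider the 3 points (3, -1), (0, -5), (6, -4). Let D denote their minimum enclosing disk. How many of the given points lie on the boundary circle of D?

Call the three points A, B, C in the order given.
Side lengths²: AB² = 25, AC² = 18, BC² = 37.
Since BC² = 37 < 25 + 18 = 43, the triangle is acute, so the smallest enclosing circle is the circumcircle.
Circumcentre = (41/14, -57/14), r² = 925/98.
The points at distance exactly r from the centre are (3, -1), (0, -5), (6, -4) — 3 points.

3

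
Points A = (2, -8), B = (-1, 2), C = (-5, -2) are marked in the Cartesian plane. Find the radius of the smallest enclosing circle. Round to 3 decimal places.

5.236

Side lengths²: AB² = 109, AC² = 85, BC² = 32.
Since AB² = 109 < 85 + 32 = 117, the triangle is acute, so the smallest enclosing circle is the circumcircle.
Circumcentre = (3/26, -81/26), r² = 9265/338.
r = √(9265/338) ≈ 5.236.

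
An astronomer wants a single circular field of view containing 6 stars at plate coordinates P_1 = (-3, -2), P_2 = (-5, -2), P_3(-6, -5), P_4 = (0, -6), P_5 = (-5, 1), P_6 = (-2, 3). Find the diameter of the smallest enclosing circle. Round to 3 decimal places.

9.646

The minimum enclosing circle is determined by three boundary points: P_3, P_4, P_6.
Their circumcentre is (-31/13, -47/26) with r² = 15725/676.
The farthest remaining point P_5 is at distance² 9953/676 ≤ 15725/676.
Diameter = 2r = 2√(15725/676) ≈ 9.646.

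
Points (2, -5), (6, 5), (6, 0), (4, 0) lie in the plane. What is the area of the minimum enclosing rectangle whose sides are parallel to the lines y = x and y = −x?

42

In coordinates u = x + y, v = x − y the rectangle is axis-aligned; the map (x,y)→(u,v) scales areas by 2.
u-values: -3, 11, 6, 4; range = 11 − (-3) = 14.
v-values: 7, 1, 6, 4; range = 7 − 1 = 6.
Area = (14 × 6) / 2 = 42.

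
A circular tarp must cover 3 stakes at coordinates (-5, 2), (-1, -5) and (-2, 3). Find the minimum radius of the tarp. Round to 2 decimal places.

Call the three points A, B, C in the order given.
Side lengths²: AB² = 65, AC² = 10, BC² = 65.
Since BC² = 65 < 65 + 10 = 75, the triangle is acute, so the smallest enclosing circle is the circumcircle.
Circumcentre = (-2.3, -1.1), r² = 16.9.
r = √(16.9) ≈ 4.11.

4.11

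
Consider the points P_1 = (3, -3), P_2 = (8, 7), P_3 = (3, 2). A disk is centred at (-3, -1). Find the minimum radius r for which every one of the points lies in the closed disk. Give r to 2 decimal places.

13.60

The required radius is the distance from (-3, -1) to the farthest point.
Squared distances: 40, 185, 45.
Maximum is 185, attained at P_2.
r = √185 ≈ 13.60.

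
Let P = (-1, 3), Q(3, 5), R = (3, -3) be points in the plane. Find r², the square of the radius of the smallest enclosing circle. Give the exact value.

Side lengths²: PQ² = 20, PR² = 52, QR² = 64.
Since QR² = 64 < 52 + 20 = 72, the triangle is acute, so the smallest enclosing circle is the circumcircle.
Circumcentre = (2.5, 1), r² = 16.25.

16.25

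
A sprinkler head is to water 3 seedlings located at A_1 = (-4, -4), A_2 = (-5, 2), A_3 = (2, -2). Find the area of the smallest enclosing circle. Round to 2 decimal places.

Side lengths²: A_1A_2² = 37, A_1A_3² = 40, A_2A_3² = 65.
Since A_2A_3² = 65 < 40 + 37 = 77, the triangle is acute, so the smallest enclosing circle is the circumcircle.
Circumcentre = (-69/38, -21/38), r² = 12025/722.
Area = π·r² = π·12025/722 ≈ 52.32.

52.32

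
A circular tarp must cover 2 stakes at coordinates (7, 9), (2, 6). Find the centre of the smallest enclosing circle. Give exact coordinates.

The smallest circle enclosing two points has them as diameter endpoints.
Centre = midpoint = (4.5, 7.5); r² = |(7, 9)−(2, 6)|²/4 = 34/4 = 8.5.
Centre = (4.5, 7.5).

(4.5, 7.5)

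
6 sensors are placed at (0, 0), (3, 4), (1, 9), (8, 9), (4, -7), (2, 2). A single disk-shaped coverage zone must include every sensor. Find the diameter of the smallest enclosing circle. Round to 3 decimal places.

16.780

The minimum enclosing circle of a finite set is fixed by two of the points (as a diameter) or three (as a circumcircle).
The minimum enclosing circle is determined by three boundary points: (1, 9), (8, 9), (4, -7).
Their circumcentre is (4.5, 1.375) with r² = 70.390625.
The farthest remaining point (0, 0) is at distance² 22.140625 ≤ 70.390625.
Diameter = 2r = 2√(70.390625) ≈ 16.780.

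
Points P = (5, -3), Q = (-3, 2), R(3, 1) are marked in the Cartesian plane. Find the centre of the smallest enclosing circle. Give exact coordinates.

Side lengths²: PQ² = 89, PR² = 20, QR² = 37.
Since PQ² = 89 ≥ 37 + 20 = 57, the angle opposite PQ is not acute, so the smallest enclosing circle has PQ as diameter.
Centre = midpoint of PQ = (1, -0.5), r² = 89/4 = 22.25.
Centre = (1, -0.5).

(1, -0.5)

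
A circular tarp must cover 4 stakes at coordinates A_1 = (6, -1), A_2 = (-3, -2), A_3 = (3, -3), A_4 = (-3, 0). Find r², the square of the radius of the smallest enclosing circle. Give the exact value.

1681/81

A smallest enclosing disk is always determined by at most three of the input points on its boundary.
The minimum enclosing circle is determined by three boundary points: A_1, A_2, A_4.
Their circumcentre is (13/9, -1) with r² = 1681/81.
The farthest remaining point A_3 is at distance² 520/81 ≤ 1681/81.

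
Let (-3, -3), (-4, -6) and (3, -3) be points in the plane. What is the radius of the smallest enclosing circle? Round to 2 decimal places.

3.81

Call the three points A, B, C in the order given.
Side lengths²: AB² = 10, AC² = 36, BC² = 58.
Since BC² = 58 ≥ 36 + 10 = 46, the angle opposite BC is not acute, so the smallest enclosing circle has BC as diameter.
Centre = midpoint of BC = (-0.5, -4.5), r² = 58/4 = 14.5.
r = √(14.5) ≈ 3.81.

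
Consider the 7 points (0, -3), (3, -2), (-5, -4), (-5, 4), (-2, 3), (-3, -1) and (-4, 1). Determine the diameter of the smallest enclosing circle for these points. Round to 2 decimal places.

10.31

The minimum enclosing circle of a finite set is fixed by two of the points (as a diameter) or three (as a circumcircle).
The minimum enclosing circle is determined by three boundary points: (3, -2), (-5, -4), (-5, 4).
Their circumcentre is (-1.75, 0) with r² = 26.5625.
The farthest remaining point (0, -3) is at distance² 12.0625 ≤ 26.5625.
Diameter = 2r = 2√(26.5625) ≈ 10.31.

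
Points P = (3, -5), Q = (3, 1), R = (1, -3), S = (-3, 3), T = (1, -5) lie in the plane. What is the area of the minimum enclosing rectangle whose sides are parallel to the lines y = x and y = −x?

56

In coordinates u = x + y, v = x − y the rectangle is axis-aligned; the map (x,y)→(u,v) scales areas by 2.
u-values: -2, 4, -2, 0, -4; range = 4 − (-4) = 8.
v-values: 8, 2, 4, -6, 6; range = 8 − (-6) = 14.
Area = (8 × 14) / 2 = 56.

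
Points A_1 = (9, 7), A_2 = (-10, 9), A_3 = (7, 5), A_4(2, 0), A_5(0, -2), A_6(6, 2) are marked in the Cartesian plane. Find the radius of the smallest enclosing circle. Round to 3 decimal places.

By Welzl's lemma the MEC is supported by two points (diametrically opposite) or three points (on a circumcircle).
The minimum enclosing circle is determined by three boundary points: A_1, A_2, A_5.
Their circumcentre is (-23/42, 317/42) with r² = 80665/882.
The farthest remaining point A_6 is at distance² 64957/882 ≤ 80665/882.
r = √(80665/882) ≈ 9.563.

9.563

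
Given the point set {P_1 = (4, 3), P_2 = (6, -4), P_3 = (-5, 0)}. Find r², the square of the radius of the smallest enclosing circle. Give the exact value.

Side lengths²: P_1P_2² = 53, P_1P_3² = 90, P_2P_3² = 137.
Since P_2P_3² = 137 < 90 + 53 = 143, the triangle is acute, so the smallest enclosing circle is the circumcircle.
Circumcentre = (27/46, -81/46), r² = 36305/1058.

36305/1058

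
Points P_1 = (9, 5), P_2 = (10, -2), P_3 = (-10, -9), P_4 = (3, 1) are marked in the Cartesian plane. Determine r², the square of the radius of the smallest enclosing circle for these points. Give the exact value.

139.25

The farthest pair is P_1–P_3 with squared distance 557. The circle on this segment as diameter has centre (-0.5, -2) and r² = 557/4 = 139.25.
Check P_2: distance² to centre = 110.25 ≤ 139.25, so it lies inside.
All remaining points lie in this disk, and no smaller disk contains both endpoints, so this is the minimum enclosing circle.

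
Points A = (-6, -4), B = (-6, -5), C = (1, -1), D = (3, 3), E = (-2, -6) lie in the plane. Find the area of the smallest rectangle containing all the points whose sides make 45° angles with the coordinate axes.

51

In coordinates u = x + y, v = x − y the rectangle is axis-aligned; the map (x,y)→(u,v) scales areas by 2.
u-values: -10, -11, 0, 6, -8; range = 6 − (-11) = 17.
v-values: -2, -1, 2, 0, 4; range = 4 − (-2) = 6.
Area = (17 × 6) / 2 = 51.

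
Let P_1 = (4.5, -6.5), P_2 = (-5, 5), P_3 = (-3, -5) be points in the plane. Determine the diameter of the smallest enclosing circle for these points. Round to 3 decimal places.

14.916

Side lengths²: P_1P_2² = 222.5, P_1P_3² = 58.5, P_2P_3² = 104.
Since P_1P_2² = 222.5 ≥ 104 + 58.5 = 162.5, the angle opposite P_1P_2 is not acute, so the smallest enclosing circle has P_1P_2 as diameter.
Centre = midpoint of P_1P_2 = (-0.25, -0.75), r² = 222.5/4 = 55.625.
Diameter = 2r = 2√(55.625) ≈ 14.916.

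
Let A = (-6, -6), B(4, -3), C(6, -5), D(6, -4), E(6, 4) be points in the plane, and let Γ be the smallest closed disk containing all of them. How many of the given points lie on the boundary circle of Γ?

The farthest pair is A–E with squared distance 244. The circle on this segment as diameter has centre (0, -1) and r² = 244/4 = 61.
Check B: distance² to centre = 20 ≤ 61, so it lies inside.
All remaining points lie in this disk, and no smaller disk contains both endpoints, so this is the minimum enclosing circle.
The points at distance exactly r from the centre are A, E — 2 points.

2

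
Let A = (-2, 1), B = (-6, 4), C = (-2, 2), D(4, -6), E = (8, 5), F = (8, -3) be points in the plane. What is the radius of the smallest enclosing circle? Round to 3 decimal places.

The minimum enclosing circle is determined by three boundary points: B, E, F.
Their circumcentre is (1.25, 1) with r² = 61.5625.
The farthest remaining point D is at distance² 56.5625 ≤ 61.5625.
r = √(61.5625) ≈ 7.846.

7.846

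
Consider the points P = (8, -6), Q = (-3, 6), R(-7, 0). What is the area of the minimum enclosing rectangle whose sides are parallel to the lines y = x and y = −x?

In coordinates u = x + y, v = x − y the rectangle is axis-aligned; the map (x,y)→(u,v) scales areas by 2.
u-values: 2, 3, -7; range = 3 − (-7) = 10.
v-values: 14, -9, -7; range = 14 − (-9) = 23.
Area = (10 × 23) / 2 = 115.

115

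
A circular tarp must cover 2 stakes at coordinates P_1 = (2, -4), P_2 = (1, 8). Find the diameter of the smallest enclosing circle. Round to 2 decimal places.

12.04

The smallest circle enclosing two points has them as diameter endpoints.
Centre = midpoint = (1.5, 2); r² = |P_1P_2|²/4 = 145/4 = 36.25.
Diameter = 2r = 2√(36.25) ≈ 12.04.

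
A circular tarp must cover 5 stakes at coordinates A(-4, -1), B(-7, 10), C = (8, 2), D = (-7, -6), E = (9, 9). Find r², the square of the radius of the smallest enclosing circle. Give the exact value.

120.7197265625

By Welzl's lemma the MEC is supported by two points (diametrically opposite) or three points (on a circumcircle).
The minimum enclosing circle is determined by three boundary points: B, D, E.
Their circumcentre is (0.53125, 2) with r² = 120.7197265625.
The farthest remaining point C is at distance² 55.7822265625 ≤ 120.7197265625.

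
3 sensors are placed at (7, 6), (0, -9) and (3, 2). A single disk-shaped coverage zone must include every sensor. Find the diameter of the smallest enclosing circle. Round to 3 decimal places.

16.553

Call the three points A, B, C in the order given.
Side lengths²: AB² = 274, AC² = 32, BC² = 130.
Since AB² = 274 ≥ 130 + 32 = 162, the angle opposite AB is not acute, so the smallest enclosing circle has AB as diameter.
Centre = midpoint of AB = (3.5, -1.5), r² = 274/4 = 68.5.
Diameter = 2r = 2√(68.5) ≈ 16.553.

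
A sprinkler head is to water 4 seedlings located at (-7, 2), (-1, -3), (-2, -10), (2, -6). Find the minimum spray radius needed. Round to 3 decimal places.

6.511

A smallest enclosing disk is always determined by at most three of the input points on its boundary.
The minimum enclosing circle is determined by three boundary points: (-7, 2), (-2, -10), (2, -6).
Their circumcentre is (-141/34, -131/34) with r² = 24505/578.
The farthest remaining point (-1, -3) is at distance² 6145/578 ≤ 24505/578.
r = √(24505/578) ≈ 6.511.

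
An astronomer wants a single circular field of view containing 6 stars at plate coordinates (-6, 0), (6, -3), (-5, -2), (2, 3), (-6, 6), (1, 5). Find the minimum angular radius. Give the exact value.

The farthest pair is (6, -3)–(-6, 6) with squared distance 225. The circle on this segment as diameter has centre (0, 1.5) and r² = 225/4 = 56.25.
Check (-6, 0): distance² to centre = 38.25 ≤ 56.25, so it lies inside.
All remaining points lie in this disk, and no smaller disk contains both endpoints, so this is the minimum enclosing circle.
r = √(56.25) = 7.5.

7.5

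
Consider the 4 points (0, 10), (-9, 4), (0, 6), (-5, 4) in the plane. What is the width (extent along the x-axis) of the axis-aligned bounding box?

max x = 0, min x = -9, so width = 9.

9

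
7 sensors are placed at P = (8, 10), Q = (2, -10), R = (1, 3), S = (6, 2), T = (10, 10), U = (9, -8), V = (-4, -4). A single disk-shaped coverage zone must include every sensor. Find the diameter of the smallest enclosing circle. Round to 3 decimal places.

The minimum enclosing circle of a finite set is fixed by two of the points (as a diameter) or three (as a circumcircle).
The farthest pair is Q–T with squared distance 464. The circle on this segment as diameter has centre (6, 0) and r² = 464/4 = 116.
Check P: distance² to centre = 104 ≤ 116, so it lies inside.
All remaining points lie in this disk, and no smaller disk contains both endpoints, so this is the minimum enclosing circle.
Diameter = 2r = 2√116 ≈ 21.541.

21.541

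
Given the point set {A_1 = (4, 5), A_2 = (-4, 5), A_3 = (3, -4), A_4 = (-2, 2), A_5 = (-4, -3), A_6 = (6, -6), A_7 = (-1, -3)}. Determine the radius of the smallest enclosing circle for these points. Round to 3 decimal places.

The farthest pair is A_2–A_6 with squared distance 221. The circle on this segment as diameter has centre (1, -0.5) and r² = 221/4 = 55.25.
Check A_1: distance² to centre = 39.25 ≤ 55.25, so it lies inside.
All remaining points lie in this disk, and no smaller disk contains both endpoints, so this is the minimum enclosing circle.
r = √(55.25) ≈ 7.433.

7.433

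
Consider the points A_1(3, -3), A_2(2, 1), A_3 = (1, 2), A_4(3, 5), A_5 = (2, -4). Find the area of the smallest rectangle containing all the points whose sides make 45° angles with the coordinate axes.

In coordinates u = x + y, v = x − y the rectangle is axis-aligned; the map (x,y)→(u,v) scales areas by 2.
u-values: 0, 3, 3, 8, -2; range = 8 − (-2) = 10.
v-values: 6, 1, -1, -2, 6; range = 6 − (-2) = 8.
Area = (10 × 8) / 2 = 40.

40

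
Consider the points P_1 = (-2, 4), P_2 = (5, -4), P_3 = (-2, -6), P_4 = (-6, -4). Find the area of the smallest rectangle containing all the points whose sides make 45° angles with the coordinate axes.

In coordinates u = x + y, v = x − y the rectangle is axis-aligned; the map (x,y)→(u,v) scales areas by 2.
u-values: 2, 1, -8, -10; range = 2 − (-10) = 12.
v-values: -6, 9, 4, -2; range = 9 − (-6) = 15.
Area = (12 × 15) / 2 = 90.

90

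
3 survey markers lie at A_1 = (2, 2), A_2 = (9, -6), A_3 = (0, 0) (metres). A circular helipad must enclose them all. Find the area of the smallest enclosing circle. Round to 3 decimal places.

Side lengths²: A_1A_2² = 113, A_1A_3² = 8, A_2A_3² = 117.
Since A_2A_3² = 117 < 113 + 8 = 121, the triangle is acute, so the smallest enclosing circle is the circumcircle.
Circumcentre = (4.7, -2.7), r² = 29.38.
Area = π·r² = π·29.38 ≈ 92.300.

92.300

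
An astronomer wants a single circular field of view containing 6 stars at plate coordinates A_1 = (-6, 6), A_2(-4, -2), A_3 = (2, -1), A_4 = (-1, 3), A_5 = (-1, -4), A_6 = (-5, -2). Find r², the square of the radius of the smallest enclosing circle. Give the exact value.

The minimum enclosing circle is determined by three boundary points: A_1, A_3, A_5.
Their circumcentre is (-19/6, 7/6) with r² = 565/18.
The farthest remaining point A_6 is at distance² 241/18 ≤ 565/18.

565/18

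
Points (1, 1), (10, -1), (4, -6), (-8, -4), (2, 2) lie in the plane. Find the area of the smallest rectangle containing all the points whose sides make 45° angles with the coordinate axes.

In coordinates u = x + y, v = x − y the rectangle is axis-aligned; the map (x,y)→(u,v) scales areas by 2.
u-values: 2, 9, -2, -12, 4; range = 9 − (-12) = 21.
v-values: 0, 11, 10, -4, 0; range = 11 − (-4) = 15.
Area = (21 × 15) / 2 = 157.5.

157.5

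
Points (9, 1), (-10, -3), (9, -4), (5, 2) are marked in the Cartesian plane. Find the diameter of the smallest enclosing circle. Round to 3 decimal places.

By Welzl's lemma the MEC is supported by two points (diametrically opposite) or three points (on a circumcircle).
The minimum enclosing circle is determined by three boundary points: (9, 1), (-10, -3), (9, -4).
Their circumcentre is (-15/38, -1.5) with r² = 68237/722.
The farthest remaining point (5, 2) is at distance² 29857/722 ≤ 68237/722.
Diameter = 2r = 2√(68237/722) ≈ 19.443.

19.443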